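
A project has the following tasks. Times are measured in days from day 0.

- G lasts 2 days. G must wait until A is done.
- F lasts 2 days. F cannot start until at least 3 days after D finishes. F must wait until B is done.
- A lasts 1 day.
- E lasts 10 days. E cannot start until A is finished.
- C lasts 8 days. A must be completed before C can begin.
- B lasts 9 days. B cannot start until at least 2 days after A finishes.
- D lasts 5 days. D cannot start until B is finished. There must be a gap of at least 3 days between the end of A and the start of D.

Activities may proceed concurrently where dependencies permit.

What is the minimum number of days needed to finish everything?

22

Nothing blocks A, so it runs from day 0 to day 1.
G waits on A (finishes day 1), so it starts at day 1 and finishes at 1 + 2 = day 3.
E waits on A (finishes day 1), so it starts at day 1 and finishes at 1 + 10 = day 11.
C cannot begin until A (finishes day 1). It runs from day 1 to 1 + 8 = day 9.
B waits on A (finishes day 1, plus 2-day gap → day 3), so it starts at day 3 and finishes at 3 + 9 = day 12.
D cannot start until B (finishes day 12); A (finishes day 1, plus 3-day gap → day 4). The controlling bound is day 12, so D finishes at 12 + 5 = day 17.
F cannot start until D (finishes day 17, plus 3-day gap → day 20); B (finishes day 12). The controlling bound is day 20, so F finishes at 20 + 2 = day 22.
All tasks are finished once the last one completes. Finish times: A at 1, B at 12, C at 9, D at 17, E at 11, F at 22, G at 3. The latest is day 22.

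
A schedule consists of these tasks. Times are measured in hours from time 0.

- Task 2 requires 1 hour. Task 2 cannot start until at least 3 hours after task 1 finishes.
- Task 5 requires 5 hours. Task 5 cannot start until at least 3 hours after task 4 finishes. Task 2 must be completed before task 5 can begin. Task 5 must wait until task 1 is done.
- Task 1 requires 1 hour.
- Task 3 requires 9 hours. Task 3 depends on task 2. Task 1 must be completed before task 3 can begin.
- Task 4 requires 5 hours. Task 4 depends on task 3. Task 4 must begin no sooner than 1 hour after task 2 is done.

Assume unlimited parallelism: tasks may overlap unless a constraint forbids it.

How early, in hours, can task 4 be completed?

19

Nothing blocks task 1, so it runs from hour 0 to hour 1.
Task 2 waits on task 1 (finishes hour 1, plus 3-hour gap → hour 4), so it starts at hour 4 and finishes at 4 + 1 = hour 5.
Task 3 cannot start until task 2 (finishes hour 5); task 1 (finishes hour 1). The controlling bound is hour 5, so task 3 finishes at 5 + 9 = hour 14.
Task 4 needs all of task 3 (finishes hour 14); task 2 (finishes hour 5, plus 1-hour gap → hour 6). That puts its earliest start at hour 14; it finishes at 14 + 5 = hour 19.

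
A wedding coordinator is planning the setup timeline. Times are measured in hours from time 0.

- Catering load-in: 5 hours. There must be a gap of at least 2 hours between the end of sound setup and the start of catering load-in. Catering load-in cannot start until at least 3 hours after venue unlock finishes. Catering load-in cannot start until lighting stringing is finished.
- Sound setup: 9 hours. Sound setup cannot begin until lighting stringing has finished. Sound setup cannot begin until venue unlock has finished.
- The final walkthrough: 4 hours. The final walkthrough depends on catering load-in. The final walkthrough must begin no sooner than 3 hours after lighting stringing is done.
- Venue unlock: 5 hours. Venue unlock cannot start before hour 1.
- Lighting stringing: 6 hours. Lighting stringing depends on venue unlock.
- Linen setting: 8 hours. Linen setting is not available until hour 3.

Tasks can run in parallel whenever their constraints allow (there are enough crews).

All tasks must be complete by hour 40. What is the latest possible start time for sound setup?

The final walkthrough has no dependents, so it just needs to finish by hour 40. Starting by 40 − 4 = hour 36 achieves that.
Catering load-in has to be done before the final walkthrough (must start by hour 36). That means finishing by hour 36, i.e. starting by 36 − 5 = hour 31.
Sound setup must finish before catering load-in (must start by hour 31, minus 2-hour gap → hour 29). With a 9-hour duration, sound setup must start by 29 − 9 = hour 20.

20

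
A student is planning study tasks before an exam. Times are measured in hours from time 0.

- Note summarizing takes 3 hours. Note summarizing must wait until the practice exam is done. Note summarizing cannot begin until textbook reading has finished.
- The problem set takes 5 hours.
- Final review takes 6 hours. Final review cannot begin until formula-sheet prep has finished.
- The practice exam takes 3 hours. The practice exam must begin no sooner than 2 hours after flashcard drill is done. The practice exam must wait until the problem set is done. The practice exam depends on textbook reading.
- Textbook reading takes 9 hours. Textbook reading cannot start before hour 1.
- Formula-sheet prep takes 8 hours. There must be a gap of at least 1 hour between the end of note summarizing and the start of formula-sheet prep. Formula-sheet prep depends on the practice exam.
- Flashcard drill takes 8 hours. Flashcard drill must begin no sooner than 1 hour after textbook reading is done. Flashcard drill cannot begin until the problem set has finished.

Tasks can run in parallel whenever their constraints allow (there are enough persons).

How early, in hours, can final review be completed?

42

The problem set has no prerequisites, so it starts at hour 0 and finishes at hour 5.
Textbook reading waits on its own release at hour 1, so it starts at hour 1 and finishes at 1 + 9 = hour 10.
Flashcard drill has to wait for textbook reading (finishes hour 10, plus 1-hour gap → hour 11); the problem set (finishes hour 5). The latest of these is hour 11, so flashcard drill runs hour 11 to 11 + 8 = hour 19.
The practice exam has to wait for flashcard drill (finishes hour 19, plus 2-hour gap → hour 21); the problem set (finishes hour 5); textbook reading (finishes hour 10). The latest of these is hour 21, so the practice exam runs hour 21 to 21 + 3 = hour 24.
Note summarizing needs all of the practice exam (finishes hour 24); textbook reading (finishes hour 10). That puts its earliest start at hour 24; it finishes at 24 + 3 = hour 27.
Formula-sheet prep cannot start until note summarizing (finishes hour 27, plus 1-hour gap → hour 28); the practice exam (finishes hour 24). The controlling bound is hour 28, so formula-sheet prep finishes at 28 + 8 = hour 36.
Final review waits on formula-sheet prep (finishes hour 36), so it starts at hour 36 and finishes at 36 + 6 = hour 42.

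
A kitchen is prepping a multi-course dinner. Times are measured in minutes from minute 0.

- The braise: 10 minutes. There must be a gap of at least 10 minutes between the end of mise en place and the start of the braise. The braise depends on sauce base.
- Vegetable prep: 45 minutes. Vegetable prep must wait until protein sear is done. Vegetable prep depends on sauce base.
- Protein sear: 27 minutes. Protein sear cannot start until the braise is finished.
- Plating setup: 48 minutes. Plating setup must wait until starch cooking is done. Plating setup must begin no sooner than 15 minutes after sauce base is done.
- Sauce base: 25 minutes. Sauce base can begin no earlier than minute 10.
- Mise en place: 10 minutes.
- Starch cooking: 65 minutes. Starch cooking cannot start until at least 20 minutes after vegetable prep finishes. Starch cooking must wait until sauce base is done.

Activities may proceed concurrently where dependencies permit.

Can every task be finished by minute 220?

No

Sauce base waits on its own release at minute 10, so it starts at minute 10 and finishes at 10 + 25 = minute 35.
Mise en place has no prerequisites, so it starts at minute 0 and finishes at minute 10.
The braise needs all of mise en place (finishes minute 10, plus 10-minute gap → minute 20); sauce base (finishes minute 35). That puts its earliest start at minute 35; it finishes at 35 + 10 = minute 45.
Protein sear cannot begin until the braise (finishes minute 45). It runs from minute 45 to 45 + 27 = minute 72.
Vegetable prep needs all of protein sear (finishes minute 72); sauce base (finishes minute 35). That puts its earliest start at minute 72; it finishes at 72 + 45 = minute 117.
Starch cooking has to wait for vegetable prep (finishes minute 117, plus 20-minute gap → minute 137); sauce base (finishes minute 35). The latest of these is minute 137, so starch cooking runs minute 137 to 137 + 65 = minute 202.
Plating setup cannot start until starch cooking (finishes minute 202); sauce base (finishes minute 35, plus 15-minute gap → minute 50). The controlling bound is minute 202, so plating setup finishes at 202 + 48 = minute 250.
The earliest everything can be done is minute 250, which is after the deadline of 220, so it is not possible.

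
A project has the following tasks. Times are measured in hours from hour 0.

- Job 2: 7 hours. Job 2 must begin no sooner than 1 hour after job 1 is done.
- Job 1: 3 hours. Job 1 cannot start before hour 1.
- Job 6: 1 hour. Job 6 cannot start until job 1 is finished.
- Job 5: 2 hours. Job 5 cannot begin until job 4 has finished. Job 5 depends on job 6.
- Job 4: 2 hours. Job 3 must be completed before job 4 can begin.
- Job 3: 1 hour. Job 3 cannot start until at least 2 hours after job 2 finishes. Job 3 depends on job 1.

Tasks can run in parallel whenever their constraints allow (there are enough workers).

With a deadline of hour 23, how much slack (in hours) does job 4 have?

4

After its own release at hour 1, job 1 can start at hour 1 and finishes at hour 4.
Job 2 waits on job 1 (finishes hour 4, plus 1-hour gap → hour 5), so it starts at hour 5 and finishes at 5 + 7 = hour 12.
For job 3: job 2 (finishes hour 12, plus 2-hour gap → hour 14); job 1 (finishes hour 4). Taking the maximum gives a start of hour 14, and it finishes at 14 + 1 = hour 15.
Job 4 waits on job 3 (finishes hour 15), so it starts at hour 15 and finishes at 15 + 2 = hour 17.

Working backward from the deadline:
Job 5 must finish by hour 23; it takes 2 hours, so it must start by 23 − 2 = hour 21.
Job 4 feeds into job 5 (must start by hour 21); so job 4 must finish by hour 21 and therefore start by hour 19.
So job 4 can start as early as hour 15 and as late as hour 19, giving 19 − 15 = 4 hours of slack.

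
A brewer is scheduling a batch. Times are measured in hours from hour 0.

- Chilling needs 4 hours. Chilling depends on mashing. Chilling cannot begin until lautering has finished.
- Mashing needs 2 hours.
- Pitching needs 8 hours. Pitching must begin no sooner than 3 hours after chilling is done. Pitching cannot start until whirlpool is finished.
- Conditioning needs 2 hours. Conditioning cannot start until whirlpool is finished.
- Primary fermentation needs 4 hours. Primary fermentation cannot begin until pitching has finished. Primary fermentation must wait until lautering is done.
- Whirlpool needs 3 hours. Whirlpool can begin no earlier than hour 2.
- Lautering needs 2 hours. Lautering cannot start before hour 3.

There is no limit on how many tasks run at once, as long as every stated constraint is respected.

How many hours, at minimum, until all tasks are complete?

24

After its own release at hour 2, whirlpool can start at hour 2 and finishes at hour 5.
After whirlpool (finishes hour 5), conditioning can start at hour 5 and finishes at hour 7.
Lautering cannot begin until its own release at hour 3. It runs from hour 3 to 3 + 2 = hour 5.
Nothing blocks mashing, so it runs from hour 0 to hour 2.
Chilling cannot start until mashing (finishes hour 2); lautering (finishes hour 5). The controlling bound is hour 5, so chilling finishes at 5 + 4 = hour 9.
Pitching has to wait for chilling (finishes hour 9, plus 3-hour gap → hour 12); whirlpool (finishes hour 5). The latest of these is hour 12, so pitching runs hour 12 to 12 + 8 = hour 20.
For primary fermentation: pitching (finishes hour 20); lautering (finishes hour 5). Taking the maximum gives a start of hour 20, and it finishes at 20 + 4 = hour 24.
All tasks are finished once the last one completes. Finish times: Mashing at 2, Lautering at 5, Whirlpool at 5, Chilling at 9, Pitching at 20, Primary fermentation at 24, Conditioning at 7. The latest is hour 24.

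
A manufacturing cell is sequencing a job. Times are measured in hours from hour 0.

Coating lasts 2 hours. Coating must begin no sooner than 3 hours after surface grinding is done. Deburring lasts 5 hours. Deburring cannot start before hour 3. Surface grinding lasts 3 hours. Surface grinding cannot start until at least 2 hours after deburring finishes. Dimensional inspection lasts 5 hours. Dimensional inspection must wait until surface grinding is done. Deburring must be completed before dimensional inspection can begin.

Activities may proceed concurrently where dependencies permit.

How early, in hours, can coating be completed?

18

Deburring cannot begin until its own release at hour 3. It runs from hour 3 to 3 + 5 = hour 8.
Surface grinding waits on deburring (finishes hour 8, plus 2-hour gap → hour 10), so it starts at hour 10 and finishes at 10 + 3 = hour 13.
Coating cannot begin until surface grinding (finishes hour 13, plus 3-hour gap → hour 16). It runs from hour 16 to 16 + 2 = hour 18.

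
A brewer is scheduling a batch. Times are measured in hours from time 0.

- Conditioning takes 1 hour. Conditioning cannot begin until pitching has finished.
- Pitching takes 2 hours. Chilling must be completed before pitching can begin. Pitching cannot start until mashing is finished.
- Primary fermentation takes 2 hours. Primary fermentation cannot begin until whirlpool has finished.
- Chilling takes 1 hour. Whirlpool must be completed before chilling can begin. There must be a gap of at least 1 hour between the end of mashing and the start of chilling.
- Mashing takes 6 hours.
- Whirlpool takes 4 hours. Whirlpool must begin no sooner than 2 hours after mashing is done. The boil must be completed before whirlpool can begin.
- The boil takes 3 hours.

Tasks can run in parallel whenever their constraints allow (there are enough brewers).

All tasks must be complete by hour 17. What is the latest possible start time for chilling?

13

To finish by hour 17, conditioning (duration 1) must start no later than hour 16.
Since conditioning (must start by hour 16) depends on it, pitching must finish by hour 16. Backing off its 2-hour duration gives a latest start of hour 14.
Chilling must finish before pitching (must start by hour 14). With a 1-hour duration, chilling must start by 14 − 1 = hour 13.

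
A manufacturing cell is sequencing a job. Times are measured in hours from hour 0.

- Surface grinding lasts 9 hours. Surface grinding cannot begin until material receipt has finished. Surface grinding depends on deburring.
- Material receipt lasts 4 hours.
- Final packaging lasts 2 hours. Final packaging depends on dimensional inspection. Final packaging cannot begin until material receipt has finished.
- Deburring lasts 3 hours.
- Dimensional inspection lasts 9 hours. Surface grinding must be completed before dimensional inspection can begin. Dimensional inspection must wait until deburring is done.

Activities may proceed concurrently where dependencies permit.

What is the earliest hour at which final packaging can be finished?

Deburring can start immediately at hour 0; it finishes at hour 3.
Material receipt can start immediately at hour 0; it finishes at hour 4.
Surface grinding needs all of material receipt (finishes hour 4); deburring (finishes hour 3). That puts its earliest start at hour 4; it finishes at 4 + 9 = hour 13.
For dimensional inspection: surface grinding (finishes hour 13); deburring (finishes hour 3). Taking the maximum gives a start of hour 13, and it finishes at 13 + 9 = hour 22.
For final packaging: dimensional inspection (finishes hour 22); material receipt (finishes hour 4). Taking the maximum gives a start of hour 22, and it finishes at 22 + 2 = hour 24.

24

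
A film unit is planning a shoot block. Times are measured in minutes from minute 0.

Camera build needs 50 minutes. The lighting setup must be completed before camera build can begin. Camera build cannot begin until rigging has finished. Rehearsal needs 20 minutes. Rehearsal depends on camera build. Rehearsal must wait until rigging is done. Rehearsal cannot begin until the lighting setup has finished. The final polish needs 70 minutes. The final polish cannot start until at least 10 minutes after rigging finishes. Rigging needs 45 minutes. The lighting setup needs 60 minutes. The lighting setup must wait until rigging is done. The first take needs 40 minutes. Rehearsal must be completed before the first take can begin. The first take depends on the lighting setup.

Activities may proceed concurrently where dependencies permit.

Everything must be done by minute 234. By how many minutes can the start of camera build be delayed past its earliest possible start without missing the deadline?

Rigging can start immediately at minute 0; it finishes at minute 45.
The lighting setup cannot begin until rigging (finishes minute 45). It runs from minute 45 to 45 + 60 = minute 105.
For camera build: the lighting setup (finishes minute 105); rigging (finishes minute 45). Taking the maximum gives a start of minute 105, and it finishes at 105 + 50 = minute 155.

Working backward from the deadline:
To finish by minute 234, the first take (duration 40) must start no later than minute 194.
Since the first take (must start by minute 194) depends on it, rehearsal must finish by minute 194. Backing off its 20-minute duration gives a latest start of minute 174.
Camera build must finish before rehearsal (must start by minute 174). With a 50-minute duration, camera build must start by 174 − 50 = minute 124.
So camera build can start as early as minute 105 and as late as minute 124, giving 124 − 105 = 19 minutes of slack.

19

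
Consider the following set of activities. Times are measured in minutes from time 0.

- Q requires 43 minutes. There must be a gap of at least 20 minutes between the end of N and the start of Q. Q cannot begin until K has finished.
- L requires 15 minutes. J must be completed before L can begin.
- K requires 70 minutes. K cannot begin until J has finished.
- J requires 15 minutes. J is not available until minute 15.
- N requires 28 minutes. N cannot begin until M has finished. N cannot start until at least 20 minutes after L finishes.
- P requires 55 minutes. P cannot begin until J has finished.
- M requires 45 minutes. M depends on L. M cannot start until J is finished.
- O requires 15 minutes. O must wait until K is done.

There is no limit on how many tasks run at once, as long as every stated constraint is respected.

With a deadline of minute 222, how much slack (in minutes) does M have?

After its own release at minute 15, J can start at minute 15 and finishes at minute 30.
L cannot begin until J (finishes minute 30). It runs from minute 30 to 30 + 15 = minute 45.
M has to wait for L (finishes minute 45); J (finishes minute 30). The latest of these is minute 45, so M runs minute 45 to 45 + 45 = minute 90.

Working backward from the deadline:
Q must finish by minute 222; it takes 43 minutes, so it must start by 222 − 43 = minute 179.
Since Q (must start by minute 179, minus 20-minute gap → minute 159) depends on it, N must finish by minute 159. Backing off its 28-minute duration gives a latest start of minute 131.
M feeds into N (must start by minute 131); so M must finish by minute 131 and therefore start by minute 86.
So M can start as early as minute 45 and as late as minute 86, giving 86 − 45 = 41 minutes of slack.

41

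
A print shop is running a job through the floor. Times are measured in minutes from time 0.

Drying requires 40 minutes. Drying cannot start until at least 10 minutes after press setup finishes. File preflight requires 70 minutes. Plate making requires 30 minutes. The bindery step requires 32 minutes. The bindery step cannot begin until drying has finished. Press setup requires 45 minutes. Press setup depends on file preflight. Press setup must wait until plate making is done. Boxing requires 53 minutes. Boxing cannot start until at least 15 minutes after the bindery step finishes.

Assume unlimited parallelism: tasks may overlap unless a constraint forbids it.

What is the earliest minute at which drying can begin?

Nothing blocks plate making, so it runs from minute 0 to minute 30.
File preflight has no prerequisites, so it starts at minute 0 and finishes at minute 70.
Press setup needs all of file preflight (finishes minute 70); plate making (finishes minute 30). That puts its earliest start at minute 70; it finishes at 70 + 45 = minute 115.
Drying waits on press setup (finishes minute 115, plus 10-minute gap → minute 125), so the earliest it can start is minute 125.

125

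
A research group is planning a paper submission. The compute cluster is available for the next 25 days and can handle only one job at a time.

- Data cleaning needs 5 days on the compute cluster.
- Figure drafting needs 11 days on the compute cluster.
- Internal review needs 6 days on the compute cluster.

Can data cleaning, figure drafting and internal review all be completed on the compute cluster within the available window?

Yes

Running back to back, the jobs need 5 + 11 + 6 = 22 days on the compute cluster.
Since 22 ≤ 25, they fit within the window.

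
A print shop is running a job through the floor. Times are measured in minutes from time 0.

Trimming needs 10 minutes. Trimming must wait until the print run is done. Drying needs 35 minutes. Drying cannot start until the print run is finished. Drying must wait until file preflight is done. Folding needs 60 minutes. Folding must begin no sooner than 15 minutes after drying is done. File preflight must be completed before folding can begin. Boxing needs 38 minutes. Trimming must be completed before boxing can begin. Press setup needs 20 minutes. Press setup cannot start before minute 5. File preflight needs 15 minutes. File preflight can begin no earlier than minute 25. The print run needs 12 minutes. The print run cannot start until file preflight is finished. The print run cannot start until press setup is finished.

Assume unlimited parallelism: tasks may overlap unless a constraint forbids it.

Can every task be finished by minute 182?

Yes

Press setup cannot begin until its own release at minute 5. It runs from minute 5 to 5 + 20 = minute 25.
After its own release at minute 25, file preflight can start at minute 25 and finishes at minute 40.
The print run cannot start until file preflight (finishes minute 40); press setup (finishes minute 25). The controlling bound is minute 40, so the print run finishes at 40 + 12 = minute 52.
Trimming waits on the print run (finishes minute 52), so it starts at minute 52 and finishes at 52 + 10 = minute 62.
Boxing waits on trimming (finishes minute 62), so it starts at minute 62 and finishes at 62 + 38 = minute 100.
For drying: the print run (finishes minute 52); file preflight (finishes minute 40). Taking the maximum gives a start of minute 52, and it finishes at 52 + 35 = minute 87.
Folding needs all of drying (finishes minute 87, plus 15-minute gap → minute 102); file preflight (finishes minute 40). That puts its earliest start at minute 102; it finishes at 102 + 60 = minute 162.
Every task is finished by minute 162, which is no later than the deadline of 182, so the schedule is feasible.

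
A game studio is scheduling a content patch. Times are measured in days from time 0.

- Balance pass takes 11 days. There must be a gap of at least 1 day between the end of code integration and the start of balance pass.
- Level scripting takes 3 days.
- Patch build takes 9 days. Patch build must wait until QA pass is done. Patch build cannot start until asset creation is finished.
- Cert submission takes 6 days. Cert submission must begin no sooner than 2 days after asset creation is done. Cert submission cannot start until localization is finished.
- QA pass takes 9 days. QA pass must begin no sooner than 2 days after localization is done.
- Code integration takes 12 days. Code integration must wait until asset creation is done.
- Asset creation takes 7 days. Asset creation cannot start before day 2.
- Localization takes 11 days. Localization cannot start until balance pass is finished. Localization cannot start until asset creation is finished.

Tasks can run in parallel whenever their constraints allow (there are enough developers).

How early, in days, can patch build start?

After its own release at day 2, asset creation can start at day 2 and finishes at day 9.
Code integration cannot begin until asset creation (finishes day 9). It runs from day 9 to 9 + 12 = day 21.
Balance pass waits on code integration (finishes day 21, plus 1-day gap → day 22), so it starts at day 22 and finishes at 22 + 11 = day 33.
Localization cannot start until balance pass (finishes day 33); asset creation (finishes day 9). The controlling bound is day 33, so localization finishes at 33 + 11 = day 44.
After localization (finishes day 44, plus 2-day gap → day 46), QA pass can start at day 46 and finishes at day 55.
Patch build waits on QA pass (finishes day 55); asset creation (finishes day 9). The latest of these is day 55, which is the earliest patch build can start.

55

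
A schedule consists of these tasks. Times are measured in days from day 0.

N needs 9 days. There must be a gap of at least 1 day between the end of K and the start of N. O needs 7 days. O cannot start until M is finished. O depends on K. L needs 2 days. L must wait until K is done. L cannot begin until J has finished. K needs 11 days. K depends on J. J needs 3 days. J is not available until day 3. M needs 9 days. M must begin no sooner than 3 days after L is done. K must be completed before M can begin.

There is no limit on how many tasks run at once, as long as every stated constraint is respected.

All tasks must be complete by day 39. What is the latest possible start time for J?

Nothing follows O; the deadline of day 39 is its only limit. It must start by 39 − 7 = day 32.
M must finish before O (must start by day 32). With a 9-day duration, M must start by 32 − 9 = day 23.
Since M (must start by day 23, minus 3-day gap → day 20) depends on it, L must finish by day 20. Backing off its 2-day duration gives a latest start of day 18.
N has no dependents, so it just needs to finish by day 39. Starting by 39 − 9 = day 30 achieves that.
For K: L (must start by day 18); M (must start by day 23); N (must start by day 30, minus 1-day gap → day 29); O (must start by day 32). The most restrictive is day 18; with an 11-day duration, K must start by day 7.
J must finish in time for K (must start by day 7); L (must start by day 18). The tightest is day 7, so J must start by 7 − 3 = day 4.

4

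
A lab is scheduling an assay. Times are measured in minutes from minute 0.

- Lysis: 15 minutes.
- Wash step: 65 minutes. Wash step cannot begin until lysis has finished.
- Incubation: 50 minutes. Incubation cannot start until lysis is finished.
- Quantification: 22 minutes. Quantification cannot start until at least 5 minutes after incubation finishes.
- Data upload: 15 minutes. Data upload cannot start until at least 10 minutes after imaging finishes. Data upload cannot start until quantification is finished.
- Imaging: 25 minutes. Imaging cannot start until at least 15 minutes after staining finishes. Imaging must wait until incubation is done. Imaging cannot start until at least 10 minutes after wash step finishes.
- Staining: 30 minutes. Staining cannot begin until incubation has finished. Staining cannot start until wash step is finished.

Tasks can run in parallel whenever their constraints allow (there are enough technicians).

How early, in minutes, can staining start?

Lysis can start immediately at minute 0; it finishes at minute 15.
After lysis (finishes minute 15), wash step can start at minute 15 and finishes at minute 80.
Incubation waits on lysis (finishes minute 15), so it starts at minute 15 and finishes at 15 + 50 = minute 65.
Staining waits on incubation (finishes minute 65); wash step (finishes minute 80). The latest of these is minute 80, which is the earliest staining can start.

80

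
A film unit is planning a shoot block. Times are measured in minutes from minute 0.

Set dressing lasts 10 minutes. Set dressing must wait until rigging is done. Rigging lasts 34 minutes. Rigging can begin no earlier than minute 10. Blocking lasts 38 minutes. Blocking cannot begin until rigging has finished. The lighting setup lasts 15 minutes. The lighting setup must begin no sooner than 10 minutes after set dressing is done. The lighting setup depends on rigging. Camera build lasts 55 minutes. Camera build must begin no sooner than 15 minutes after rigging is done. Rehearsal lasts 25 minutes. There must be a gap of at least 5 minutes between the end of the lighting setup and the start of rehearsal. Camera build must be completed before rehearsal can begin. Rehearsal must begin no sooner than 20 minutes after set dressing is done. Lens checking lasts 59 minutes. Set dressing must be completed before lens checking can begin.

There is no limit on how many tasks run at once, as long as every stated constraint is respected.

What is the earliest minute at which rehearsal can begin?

114

Rigging cannot begin until its own release at minute 10. It runs from minute 10 to 10 + 34 = minute 44.
Camera build cannot begin until rigging (finishes minute 44, plus 15-minute gap → minute 59). It runs from minute 59 to 59 + 55 = minute 114.
Set dressing cannot begin until rigging (finishes minute 44). It runs from minute 44 to 44 + 10 = minute 54.
The lighting setup needs all of set dressing (finishes minute 54, plus 10-minute gap → minute 64); rigging (finishes minute 44). That puts its earliest start at minute 64; it finishes at 64 + 15 = minute 79.
Rehearsal waits on the lighting setup (finishes minute 79, plus 5-minute gap → minute 84); camera build (finishes minute 114); set dressing (finishes minute 54, plus 20-minute gap → minute 74). The latest of these is minute 114, which is the earliest rehearsal can start.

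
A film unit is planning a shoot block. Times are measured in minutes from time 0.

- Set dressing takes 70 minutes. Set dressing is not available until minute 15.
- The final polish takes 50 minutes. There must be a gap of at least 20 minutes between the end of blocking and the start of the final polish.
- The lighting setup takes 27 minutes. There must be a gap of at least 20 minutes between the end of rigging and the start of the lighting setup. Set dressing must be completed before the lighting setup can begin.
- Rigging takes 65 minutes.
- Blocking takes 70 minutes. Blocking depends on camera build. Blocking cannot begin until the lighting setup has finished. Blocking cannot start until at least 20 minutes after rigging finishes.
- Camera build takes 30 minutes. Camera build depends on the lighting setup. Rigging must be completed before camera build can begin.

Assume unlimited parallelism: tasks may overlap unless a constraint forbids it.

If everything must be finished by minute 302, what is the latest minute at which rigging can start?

Nothing follows the final polish; the deadline of minute 302 is its only limit. It must start by 302 − 50 = minute 252.
Since the final polish (must start by minute 252, minus 20-minute gap → minute 232) depends on it, blocking must finish by minute 232. Backing off its 70-minute duration gives a latest start of minute 162.
Camera build has to be done before blocking (must start by minute 162). That means finishing by minute 162, i.e. starting by 162 − 30 = minute 132.
The lighting setup must finish in time for camera build (must start by minute 132); blocking (must start by minute 162). The tightest is minute 132, so the lighting setup must start by 132 − 27 = minute 105.
Rigging feeds the lighting setup (must start by minute 105, minus 20-minute gap → minute 85); camera build (must start by minute 132); blocking (must start by minute 162, minus 20-minute gap → minute 142). Taking the minimum, rigging must finish by minute 85 and start by 85 − 65 = minute 20.

20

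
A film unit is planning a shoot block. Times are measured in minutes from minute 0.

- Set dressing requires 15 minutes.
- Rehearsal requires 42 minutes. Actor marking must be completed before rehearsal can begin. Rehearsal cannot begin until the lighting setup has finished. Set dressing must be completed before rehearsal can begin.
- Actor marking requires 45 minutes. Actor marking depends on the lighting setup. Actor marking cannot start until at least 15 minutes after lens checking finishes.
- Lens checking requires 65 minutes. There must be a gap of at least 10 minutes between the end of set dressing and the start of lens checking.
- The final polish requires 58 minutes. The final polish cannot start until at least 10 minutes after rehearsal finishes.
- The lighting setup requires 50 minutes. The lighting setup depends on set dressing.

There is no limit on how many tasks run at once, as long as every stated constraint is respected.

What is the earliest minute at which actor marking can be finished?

Set dressing can start immediately at minute 0; it finishes at minute 15.
After set dressing (finishes minute 15, plus 10-minute gap → minute 25), lens checking can start at minute 25 and finishes at minute 90.
The lighting setup cannot begin until set dressing (finishes minute 15). It runs from minute 15 to 15 + 50 = minute 65.
Actor marking has to wait for the lighting setup (finishes minute 65); lens checking (finishes minute 90, plus 15-minute gap → minute 105). The latest of these is minute 105, so actor marking runs minute 105 to 105 + 45 = minute 150.

150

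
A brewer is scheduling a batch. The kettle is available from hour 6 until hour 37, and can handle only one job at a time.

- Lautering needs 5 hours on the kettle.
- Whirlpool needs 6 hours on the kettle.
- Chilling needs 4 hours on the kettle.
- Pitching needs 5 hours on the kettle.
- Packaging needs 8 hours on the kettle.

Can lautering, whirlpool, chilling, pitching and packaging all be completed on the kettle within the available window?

Yes

The kettle window is 37 − 6 = 31 hours.
Running back to back, the jobs need 5 + 6 + 4 + 5 + 8 = 28 hours on the kettle.
Since 28 ≤ 31, they fit within the window.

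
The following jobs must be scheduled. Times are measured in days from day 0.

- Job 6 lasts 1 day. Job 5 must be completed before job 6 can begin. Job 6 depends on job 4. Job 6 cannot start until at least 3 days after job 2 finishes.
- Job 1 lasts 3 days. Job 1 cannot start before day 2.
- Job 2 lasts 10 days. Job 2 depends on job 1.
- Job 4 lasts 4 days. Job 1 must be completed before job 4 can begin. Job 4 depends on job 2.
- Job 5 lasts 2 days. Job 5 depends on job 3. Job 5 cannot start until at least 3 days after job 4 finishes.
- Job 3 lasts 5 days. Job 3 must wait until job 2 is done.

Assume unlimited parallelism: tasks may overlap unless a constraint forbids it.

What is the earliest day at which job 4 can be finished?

19

Job 1 cannot begin until its own release at day 2. It runs from day 2 to 2 + 3 = day 5.
After job 1 (finishes day 5), job 2 can start at day 5 and finishes at day 15.
Job 4 has to wait for job 1 (finishes day 5); job 2 (finishes day 15). The latest of these is day 15, so job 4 runs day 15 to 15 + 4 = day 19.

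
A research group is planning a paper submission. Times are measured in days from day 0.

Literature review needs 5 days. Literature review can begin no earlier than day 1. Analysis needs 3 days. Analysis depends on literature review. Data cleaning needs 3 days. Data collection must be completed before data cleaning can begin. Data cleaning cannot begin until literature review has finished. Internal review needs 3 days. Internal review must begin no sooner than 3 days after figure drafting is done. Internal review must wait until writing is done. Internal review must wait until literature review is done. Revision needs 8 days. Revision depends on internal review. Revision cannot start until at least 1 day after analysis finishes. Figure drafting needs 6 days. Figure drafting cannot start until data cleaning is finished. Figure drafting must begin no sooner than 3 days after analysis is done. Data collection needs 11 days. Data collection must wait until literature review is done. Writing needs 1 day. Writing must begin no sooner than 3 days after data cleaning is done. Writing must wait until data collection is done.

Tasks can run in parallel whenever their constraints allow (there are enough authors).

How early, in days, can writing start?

23

Literature review waits on its own release at day 1, so it starts at day 1 and finishes at 1 + 5 = day 6.
After literature review (finishes day 6), data collection can start at day 6 and finishes at day 17.
For data cleaning: data collection (finishes day 17); literature review (finishes day 6). Taking the maximum gives a start of day 17, and it finishes at 17 + 3 = day 20.
Writing waits on data cleaning (finishes day 20, plus 3-day gap → day 23); data collection (finishes day 17). The latest of these is day 23, which is the earliest writing can start.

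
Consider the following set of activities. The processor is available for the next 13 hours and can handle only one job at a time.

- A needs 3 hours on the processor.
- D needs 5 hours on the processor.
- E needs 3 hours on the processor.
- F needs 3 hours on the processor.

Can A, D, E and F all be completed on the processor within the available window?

No

Running back to back, the jobs need 3 + 5 + 3 + 3 = 14 hours on the processor.
Since 14 > 13, they cannot all fit.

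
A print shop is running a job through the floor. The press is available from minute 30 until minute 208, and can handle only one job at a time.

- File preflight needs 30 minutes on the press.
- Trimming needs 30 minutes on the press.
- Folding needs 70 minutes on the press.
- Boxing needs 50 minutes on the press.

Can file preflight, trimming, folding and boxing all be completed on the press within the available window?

No

The press window is 208 − 30 = 178 minutes.
Running back to back, the jobs need 30 + 30 + 70 + 50 = 180 minutes on the press.
Since 180 > 178, they cannot all fit.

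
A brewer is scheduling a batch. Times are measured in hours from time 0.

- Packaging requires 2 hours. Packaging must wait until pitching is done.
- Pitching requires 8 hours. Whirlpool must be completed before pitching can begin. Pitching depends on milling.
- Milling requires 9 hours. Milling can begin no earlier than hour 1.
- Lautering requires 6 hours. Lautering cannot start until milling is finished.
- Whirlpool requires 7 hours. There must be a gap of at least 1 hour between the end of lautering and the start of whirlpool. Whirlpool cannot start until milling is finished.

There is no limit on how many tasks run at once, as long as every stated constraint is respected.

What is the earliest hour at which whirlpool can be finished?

24

Milling waits on its own release at hour 1, so it starts at hour 1 and finishes at 1 + 9 = hour 10.
After milling (finishes hour 10), lautering can start at hour 10 and finishes at hour 16.
Whirlpool cannot start until lautering (finishes hour 16, plus 1-hour gap → hour 17); milling (finishes hour 10). The controlling bound is hour 17, so whirlpool finishes at 17 + 7 = hour 24.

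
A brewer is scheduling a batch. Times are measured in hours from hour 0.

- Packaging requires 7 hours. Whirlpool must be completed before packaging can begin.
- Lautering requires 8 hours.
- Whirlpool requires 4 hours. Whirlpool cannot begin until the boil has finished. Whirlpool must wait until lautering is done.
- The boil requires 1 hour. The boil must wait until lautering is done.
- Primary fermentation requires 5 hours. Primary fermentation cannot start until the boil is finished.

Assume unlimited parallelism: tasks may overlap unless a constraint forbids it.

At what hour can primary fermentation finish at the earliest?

Lautering can start immediately at hour 0; it finishes at hour 8.
After lautering (finishes hour 8), the boil can start at hour 8 and finishes at hour 9.
Primary fermentation waits on the boil (finishes hour 9), so it starts at hour 9 and finishes at 9 + 5 = hour 14.

14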